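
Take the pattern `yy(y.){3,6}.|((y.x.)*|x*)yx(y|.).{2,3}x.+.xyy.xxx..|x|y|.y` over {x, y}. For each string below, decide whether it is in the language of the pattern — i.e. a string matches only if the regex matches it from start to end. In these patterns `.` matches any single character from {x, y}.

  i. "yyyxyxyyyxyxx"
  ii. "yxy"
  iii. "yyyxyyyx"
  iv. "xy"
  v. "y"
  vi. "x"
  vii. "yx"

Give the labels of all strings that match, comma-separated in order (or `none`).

i, iv, v, vi

i → match
ii → no match
iii → no match
iv → match
v → match
vi → match
vii → no match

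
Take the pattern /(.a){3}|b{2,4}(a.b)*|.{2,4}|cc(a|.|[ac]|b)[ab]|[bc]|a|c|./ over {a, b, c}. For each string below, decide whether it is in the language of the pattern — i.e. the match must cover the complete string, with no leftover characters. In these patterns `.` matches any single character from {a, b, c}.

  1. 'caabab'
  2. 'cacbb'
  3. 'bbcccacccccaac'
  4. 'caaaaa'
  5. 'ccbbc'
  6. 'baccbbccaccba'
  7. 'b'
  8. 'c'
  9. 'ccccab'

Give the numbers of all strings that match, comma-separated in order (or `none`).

4, 7, 8

1. 'caabab' → no match
2. 'cacbb' → no match
3 → no match
4. 'caaaaa' → match
5. 'ccbbc' → no match
6 → no match
7. 'b' → match
8. 'c' → match
9. 'ccccab' → no match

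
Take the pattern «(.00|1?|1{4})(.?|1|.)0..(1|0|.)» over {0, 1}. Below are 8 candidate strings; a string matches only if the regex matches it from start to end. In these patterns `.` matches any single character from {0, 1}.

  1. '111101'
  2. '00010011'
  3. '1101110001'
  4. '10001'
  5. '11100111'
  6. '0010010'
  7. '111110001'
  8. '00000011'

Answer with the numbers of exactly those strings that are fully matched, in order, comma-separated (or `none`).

2, 4, 7, 8

1 → no match
2 → match
3 → no match
4 → match
5 → no match
6 → no match
7 → match
8 → match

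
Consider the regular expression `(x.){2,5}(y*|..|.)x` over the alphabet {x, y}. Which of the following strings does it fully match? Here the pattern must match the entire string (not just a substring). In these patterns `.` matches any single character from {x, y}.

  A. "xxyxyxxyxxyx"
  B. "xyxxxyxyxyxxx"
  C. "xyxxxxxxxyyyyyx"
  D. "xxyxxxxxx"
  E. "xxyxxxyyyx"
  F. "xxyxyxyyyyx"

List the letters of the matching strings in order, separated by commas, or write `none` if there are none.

A → no match
B → match
C → match
D → no match
E → no match
F → no match

B, C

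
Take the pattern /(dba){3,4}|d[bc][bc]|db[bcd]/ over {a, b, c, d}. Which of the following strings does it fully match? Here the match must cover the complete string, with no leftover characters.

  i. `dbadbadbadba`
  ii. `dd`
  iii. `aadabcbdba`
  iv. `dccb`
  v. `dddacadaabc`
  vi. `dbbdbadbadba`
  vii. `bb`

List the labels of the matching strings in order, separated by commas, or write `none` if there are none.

i → match
ii → no match
iii → no match
iv → no match
v → no match
vi → no match
vii → no match

i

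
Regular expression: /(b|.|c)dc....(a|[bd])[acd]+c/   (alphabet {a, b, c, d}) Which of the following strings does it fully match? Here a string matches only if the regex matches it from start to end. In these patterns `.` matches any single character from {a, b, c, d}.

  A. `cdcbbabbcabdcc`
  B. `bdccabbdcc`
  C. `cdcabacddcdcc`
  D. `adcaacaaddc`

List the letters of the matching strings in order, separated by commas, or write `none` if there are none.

A → no match
B → match
C → match
D → match

B, C, D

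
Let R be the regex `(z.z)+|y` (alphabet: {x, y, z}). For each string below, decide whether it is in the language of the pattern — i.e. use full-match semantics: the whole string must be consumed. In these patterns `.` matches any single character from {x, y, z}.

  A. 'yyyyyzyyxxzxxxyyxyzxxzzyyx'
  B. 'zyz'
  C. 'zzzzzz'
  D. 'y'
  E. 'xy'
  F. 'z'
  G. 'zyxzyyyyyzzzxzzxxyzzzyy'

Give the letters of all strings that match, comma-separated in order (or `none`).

B, C, D

A → no match
B → match
C → match
D → match
E → no match
F → no match
G → no match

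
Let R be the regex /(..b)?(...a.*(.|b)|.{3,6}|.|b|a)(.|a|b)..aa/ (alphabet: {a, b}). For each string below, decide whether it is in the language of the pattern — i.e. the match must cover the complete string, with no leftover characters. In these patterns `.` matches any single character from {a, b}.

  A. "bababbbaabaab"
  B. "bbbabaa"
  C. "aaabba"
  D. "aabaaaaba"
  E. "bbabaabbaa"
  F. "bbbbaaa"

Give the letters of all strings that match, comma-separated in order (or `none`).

A → no match — must end with "aa"
B → no match
C → no match — must end with "aa"
D → no match — must end with "aa"
E → match
F → no match

E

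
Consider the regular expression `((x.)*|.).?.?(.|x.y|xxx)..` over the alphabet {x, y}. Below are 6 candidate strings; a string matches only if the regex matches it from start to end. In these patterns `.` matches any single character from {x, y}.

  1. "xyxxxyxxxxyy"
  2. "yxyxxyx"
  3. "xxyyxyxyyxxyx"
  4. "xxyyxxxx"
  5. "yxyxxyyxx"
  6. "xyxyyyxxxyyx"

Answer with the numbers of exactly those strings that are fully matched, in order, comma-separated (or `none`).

1. "xyxxxyxxxxyy" → match
2. "yxyxxyx" → no match
3 → no match
4. "xxyyxxxx" → no match
5. "yxyxxyyxx" → no match
6. "xyxyyyxxxyyx" → no match

1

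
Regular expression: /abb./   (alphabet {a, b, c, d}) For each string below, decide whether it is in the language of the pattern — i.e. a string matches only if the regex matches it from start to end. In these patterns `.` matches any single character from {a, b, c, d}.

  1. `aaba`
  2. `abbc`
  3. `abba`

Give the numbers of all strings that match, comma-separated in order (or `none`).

2, 3

1. `aaba` → no match — must start with `abb`
2. `abbc` → match
3. `abba` → match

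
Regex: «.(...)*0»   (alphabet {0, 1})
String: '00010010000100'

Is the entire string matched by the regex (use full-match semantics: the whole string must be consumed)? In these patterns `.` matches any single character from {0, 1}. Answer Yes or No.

Yes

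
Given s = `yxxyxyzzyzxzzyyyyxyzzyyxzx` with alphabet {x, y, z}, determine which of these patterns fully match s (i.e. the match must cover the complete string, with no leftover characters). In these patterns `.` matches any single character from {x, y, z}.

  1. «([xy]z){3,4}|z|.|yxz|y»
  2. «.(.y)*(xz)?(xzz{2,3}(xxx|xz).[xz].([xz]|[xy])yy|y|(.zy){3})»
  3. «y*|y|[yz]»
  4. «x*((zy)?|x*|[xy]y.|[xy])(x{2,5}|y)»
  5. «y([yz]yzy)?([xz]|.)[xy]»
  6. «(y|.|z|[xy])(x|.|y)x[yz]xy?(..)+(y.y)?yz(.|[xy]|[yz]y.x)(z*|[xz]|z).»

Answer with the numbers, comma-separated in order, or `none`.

6

1 → no match
2 → no match
3 → no match
4 → no match
5 → no match
6 → match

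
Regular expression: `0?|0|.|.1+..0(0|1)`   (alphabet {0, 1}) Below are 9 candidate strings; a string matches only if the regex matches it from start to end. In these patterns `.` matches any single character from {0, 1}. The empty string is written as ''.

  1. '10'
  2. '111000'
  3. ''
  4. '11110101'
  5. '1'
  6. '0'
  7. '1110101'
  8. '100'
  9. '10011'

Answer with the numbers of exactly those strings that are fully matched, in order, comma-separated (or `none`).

2, 3, 4, 5, 6, 7

1 → no match
2 → match
3 → match
4 → match
5 → match
6 → match
7 → match
8 → no match
9 → no match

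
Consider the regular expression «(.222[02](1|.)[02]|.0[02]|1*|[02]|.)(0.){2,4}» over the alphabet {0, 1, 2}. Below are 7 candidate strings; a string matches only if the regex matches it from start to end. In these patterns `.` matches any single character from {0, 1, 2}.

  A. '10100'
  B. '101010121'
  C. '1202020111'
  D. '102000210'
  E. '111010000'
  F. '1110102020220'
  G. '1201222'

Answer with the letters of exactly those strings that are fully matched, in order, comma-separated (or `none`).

A, E

A → match
B → no match
C → no match
D → no match
E → match
F → no match
G → no match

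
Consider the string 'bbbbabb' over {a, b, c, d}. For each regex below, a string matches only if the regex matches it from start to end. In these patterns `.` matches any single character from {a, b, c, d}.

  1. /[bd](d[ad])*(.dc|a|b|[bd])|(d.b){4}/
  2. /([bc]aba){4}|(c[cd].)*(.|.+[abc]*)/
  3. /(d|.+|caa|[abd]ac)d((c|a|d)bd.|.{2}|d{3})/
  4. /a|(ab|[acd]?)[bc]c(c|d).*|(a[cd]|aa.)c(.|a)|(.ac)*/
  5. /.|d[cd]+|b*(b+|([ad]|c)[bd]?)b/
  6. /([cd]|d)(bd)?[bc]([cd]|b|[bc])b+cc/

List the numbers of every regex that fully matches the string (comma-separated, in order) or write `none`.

1 → no match
2 → match
3 → no match
4 → no match
5 → match
6 → no match — must end with 'bcc'

2, 5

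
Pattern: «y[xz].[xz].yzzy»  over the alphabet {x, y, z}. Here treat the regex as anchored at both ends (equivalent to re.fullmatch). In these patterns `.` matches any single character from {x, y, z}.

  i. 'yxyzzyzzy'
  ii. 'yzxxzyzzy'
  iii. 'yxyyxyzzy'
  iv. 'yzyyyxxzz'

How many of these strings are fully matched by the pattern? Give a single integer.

2

i. 'yxyzzyzzy' → match
ii. 'yzxxzyzzy' → match
iii. 'yxyyxyzzy' → no match
iv. 'yzyyyxxzz' → no match — must end with 'yzzy'
Total matched: 2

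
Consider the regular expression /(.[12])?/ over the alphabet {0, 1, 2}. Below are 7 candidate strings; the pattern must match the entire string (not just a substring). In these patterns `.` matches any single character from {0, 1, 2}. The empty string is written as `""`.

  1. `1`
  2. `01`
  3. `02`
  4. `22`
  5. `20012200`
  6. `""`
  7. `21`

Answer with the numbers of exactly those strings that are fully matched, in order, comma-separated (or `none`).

2, 3, 4, 6, 7

1. `1` → no match
2. `01` → match
3. `02` → match
4. `22` → match
5. `20012200` → no match
6. `""` → match
7. `21` → match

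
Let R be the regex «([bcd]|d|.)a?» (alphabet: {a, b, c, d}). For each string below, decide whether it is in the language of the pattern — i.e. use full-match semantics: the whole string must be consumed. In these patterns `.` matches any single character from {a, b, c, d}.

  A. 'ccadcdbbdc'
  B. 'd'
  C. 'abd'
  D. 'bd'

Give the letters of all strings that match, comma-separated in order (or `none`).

B

A → no match
B → match
C → no match
D → no match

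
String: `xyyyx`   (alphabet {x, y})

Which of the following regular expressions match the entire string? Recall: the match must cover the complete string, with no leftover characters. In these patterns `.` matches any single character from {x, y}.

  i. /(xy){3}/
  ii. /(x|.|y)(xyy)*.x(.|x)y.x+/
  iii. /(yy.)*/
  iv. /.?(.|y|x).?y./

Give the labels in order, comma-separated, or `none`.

i → no match — must end with `xy`
ii → no match
iii → no match
iv → match

iv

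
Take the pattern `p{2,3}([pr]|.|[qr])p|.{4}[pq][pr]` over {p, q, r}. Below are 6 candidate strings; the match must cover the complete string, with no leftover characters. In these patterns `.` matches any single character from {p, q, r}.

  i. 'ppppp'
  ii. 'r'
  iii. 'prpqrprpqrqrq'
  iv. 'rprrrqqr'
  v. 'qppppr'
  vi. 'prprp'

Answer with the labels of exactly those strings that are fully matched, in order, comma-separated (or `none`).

i, v

i → match
ii → no match
iii → no match
iv → no match
v → match
vi → no match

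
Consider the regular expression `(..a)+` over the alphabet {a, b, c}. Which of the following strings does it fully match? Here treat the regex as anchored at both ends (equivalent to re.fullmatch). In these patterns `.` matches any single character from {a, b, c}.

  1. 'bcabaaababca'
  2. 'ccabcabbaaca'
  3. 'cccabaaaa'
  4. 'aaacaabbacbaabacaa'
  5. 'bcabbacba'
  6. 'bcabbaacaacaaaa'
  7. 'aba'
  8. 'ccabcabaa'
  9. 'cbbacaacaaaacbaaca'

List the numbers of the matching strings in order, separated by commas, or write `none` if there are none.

1, 2, 4, 5, 6, 7, 8

1 → match
2 → match
3 → no match
4 → match
5 → match
6 → match
7 → match
8 → match
9 → no match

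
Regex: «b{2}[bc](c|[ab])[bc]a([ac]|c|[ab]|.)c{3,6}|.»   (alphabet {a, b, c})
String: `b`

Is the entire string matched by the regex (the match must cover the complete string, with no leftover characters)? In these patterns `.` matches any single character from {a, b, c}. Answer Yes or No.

Yes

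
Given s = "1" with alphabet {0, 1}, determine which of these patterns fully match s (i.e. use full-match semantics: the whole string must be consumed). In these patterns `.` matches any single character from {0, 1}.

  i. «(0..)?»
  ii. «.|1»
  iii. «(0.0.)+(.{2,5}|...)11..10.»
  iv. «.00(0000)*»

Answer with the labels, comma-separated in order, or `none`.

ii

i → no match
ii → match
iii → no match — must start with "0"
iv → no match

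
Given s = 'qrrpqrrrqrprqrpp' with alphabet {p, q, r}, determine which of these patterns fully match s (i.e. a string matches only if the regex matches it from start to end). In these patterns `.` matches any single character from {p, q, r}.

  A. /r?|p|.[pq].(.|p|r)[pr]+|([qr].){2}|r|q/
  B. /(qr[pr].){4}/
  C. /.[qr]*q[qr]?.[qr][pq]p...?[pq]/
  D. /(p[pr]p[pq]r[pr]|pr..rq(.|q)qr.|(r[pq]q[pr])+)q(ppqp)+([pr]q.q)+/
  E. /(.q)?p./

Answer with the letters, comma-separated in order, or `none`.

B

A → no match
B → match
C → no match
D → no match — must end with 'q'
E → no match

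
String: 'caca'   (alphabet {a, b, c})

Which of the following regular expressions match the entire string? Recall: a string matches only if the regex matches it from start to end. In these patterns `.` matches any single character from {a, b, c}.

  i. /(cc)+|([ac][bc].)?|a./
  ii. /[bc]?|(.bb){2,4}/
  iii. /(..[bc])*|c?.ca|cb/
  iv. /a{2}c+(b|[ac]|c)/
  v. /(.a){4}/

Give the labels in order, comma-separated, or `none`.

i → no match
ii → no match
iii → match
iv → no match — must start with 'a'
v → no match

iii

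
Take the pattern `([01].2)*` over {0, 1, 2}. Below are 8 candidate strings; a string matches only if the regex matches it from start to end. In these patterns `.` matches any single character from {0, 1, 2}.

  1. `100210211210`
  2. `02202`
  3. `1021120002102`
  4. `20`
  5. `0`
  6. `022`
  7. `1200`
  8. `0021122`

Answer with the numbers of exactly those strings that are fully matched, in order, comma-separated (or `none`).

6

1 → no match
2 → no match
3 → no match
4 → no match
5 → no match
6 → match
7 → no match
8 → no match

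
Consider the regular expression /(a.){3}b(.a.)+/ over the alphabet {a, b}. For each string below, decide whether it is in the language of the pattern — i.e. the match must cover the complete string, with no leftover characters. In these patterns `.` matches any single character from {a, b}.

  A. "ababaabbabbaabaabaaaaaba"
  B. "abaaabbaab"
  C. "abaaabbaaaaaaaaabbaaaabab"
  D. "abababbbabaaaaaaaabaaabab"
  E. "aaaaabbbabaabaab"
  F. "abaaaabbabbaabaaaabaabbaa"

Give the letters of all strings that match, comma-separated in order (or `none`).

B, D, E, F

A → no match
B → match
C → no match
D → match
E → match
F → match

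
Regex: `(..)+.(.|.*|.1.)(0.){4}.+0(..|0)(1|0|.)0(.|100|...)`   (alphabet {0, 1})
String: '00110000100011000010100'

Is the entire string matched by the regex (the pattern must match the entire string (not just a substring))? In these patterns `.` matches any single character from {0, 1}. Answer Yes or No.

Yes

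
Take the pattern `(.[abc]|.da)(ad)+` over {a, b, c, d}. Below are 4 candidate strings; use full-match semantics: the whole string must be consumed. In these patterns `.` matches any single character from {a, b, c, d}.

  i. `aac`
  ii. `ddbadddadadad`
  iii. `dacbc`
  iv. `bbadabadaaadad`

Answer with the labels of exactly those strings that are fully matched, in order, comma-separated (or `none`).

none

i. `aac` → no match — must end with `ad`
ii → no match
iii. `dacbc` → no match — must end with `ad`
iv → no match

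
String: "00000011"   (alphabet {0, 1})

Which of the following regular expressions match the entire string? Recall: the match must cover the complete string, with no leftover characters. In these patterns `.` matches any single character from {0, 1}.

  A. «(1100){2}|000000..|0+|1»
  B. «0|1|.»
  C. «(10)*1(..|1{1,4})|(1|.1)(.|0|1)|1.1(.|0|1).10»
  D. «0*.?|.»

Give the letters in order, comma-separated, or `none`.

A

A → match
B → no match
C → no match
D → no match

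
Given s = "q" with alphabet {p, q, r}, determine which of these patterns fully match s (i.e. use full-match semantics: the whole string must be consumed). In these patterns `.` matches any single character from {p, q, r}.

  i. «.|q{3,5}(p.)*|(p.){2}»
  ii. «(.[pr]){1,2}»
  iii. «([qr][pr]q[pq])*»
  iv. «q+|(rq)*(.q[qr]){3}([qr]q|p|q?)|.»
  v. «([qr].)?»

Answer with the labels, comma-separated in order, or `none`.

i, iv

i → match
ii → no match
iii → no match
iv → match
v → no match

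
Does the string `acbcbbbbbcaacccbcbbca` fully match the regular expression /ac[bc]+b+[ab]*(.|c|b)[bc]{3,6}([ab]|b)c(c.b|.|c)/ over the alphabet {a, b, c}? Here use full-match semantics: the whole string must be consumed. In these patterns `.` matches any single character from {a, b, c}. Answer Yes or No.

No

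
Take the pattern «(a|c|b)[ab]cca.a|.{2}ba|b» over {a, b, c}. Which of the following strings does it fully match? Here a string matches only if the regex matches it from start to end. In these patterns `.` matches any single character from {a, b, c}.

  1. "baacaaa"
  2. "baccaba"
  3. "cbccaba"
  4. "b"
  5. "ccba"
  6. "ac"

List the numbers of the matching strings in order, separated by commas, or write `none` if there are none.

2, 3, 4, 5

1 → no match
2 → match
3 → match
4 → match
5 → match
6 → no match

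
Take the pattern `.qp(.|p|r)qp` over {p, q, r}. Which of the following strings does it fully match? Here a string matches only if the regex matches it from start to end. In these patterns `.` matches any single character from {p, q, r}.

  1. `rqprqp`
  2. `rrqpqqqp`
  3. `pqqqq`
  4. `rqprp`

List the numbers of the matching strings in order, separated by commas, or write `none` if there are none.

1. `rqprqp` → match
2. `rrqpqqqp` → no match
3. `pqqqq` → no match — must end with `qp`
4. `rqprp` → no match — must end with `qp`

1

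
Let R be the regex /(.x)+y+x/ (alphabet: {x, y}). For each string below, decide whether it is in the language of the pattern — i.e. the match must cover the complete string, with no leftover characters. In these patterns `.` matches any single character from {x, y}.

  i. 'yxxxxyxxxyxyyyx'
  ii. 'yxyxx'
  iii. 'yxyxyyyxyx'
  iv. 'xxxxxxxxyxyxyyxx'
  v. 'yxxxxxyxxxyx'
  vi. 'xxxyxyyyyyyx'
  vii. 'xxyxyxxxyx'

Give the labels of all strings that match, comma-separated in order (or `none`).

i → no match
ii. 'yxyxx' → no match — must end with 'yx'
iii. 'yxyxyyyxyx' → no match
iv → no match — must end with 'yx'
v. 'yxxxxxyxxxyx' → match
vi. 'xxxyxyyyyyyx' → no match
vii. 'xxyxyxxxyx' → match

v, vii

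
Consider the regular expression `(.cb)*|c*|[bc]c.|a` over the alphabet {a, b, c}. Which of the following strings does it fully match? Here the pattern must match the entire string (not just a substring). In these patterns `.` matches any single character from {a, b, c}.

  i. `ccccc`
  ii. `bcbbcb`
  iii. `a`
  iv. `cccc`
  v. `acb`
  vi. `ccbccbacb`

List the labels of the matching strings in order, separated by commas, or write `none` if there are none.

i, ii, iii, iv, v, vi

i → match
ii → match
iii → match
iv → match
v → match
vi → match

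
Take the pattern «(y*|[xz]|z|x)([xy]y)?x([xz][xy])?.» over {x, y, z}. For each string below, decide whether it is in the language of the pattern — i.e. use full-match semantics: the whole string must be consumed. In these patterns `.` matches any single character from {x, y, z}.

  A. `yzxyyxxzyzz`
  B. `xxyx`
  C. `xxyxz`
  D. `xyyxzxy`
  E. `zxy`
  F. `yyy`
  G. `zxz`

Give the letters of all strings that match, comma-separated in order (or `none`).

B, C, D, E, G

A → no match
B → match
C → match
D → match
E → match
F → no match
G → match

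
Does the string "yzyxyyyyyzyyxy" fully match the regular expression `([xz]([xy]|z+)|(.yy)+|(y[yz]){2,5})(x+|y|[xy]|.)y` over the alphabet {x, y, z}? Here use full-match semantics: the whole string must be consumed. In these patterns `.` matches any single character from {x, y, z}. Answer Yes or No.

No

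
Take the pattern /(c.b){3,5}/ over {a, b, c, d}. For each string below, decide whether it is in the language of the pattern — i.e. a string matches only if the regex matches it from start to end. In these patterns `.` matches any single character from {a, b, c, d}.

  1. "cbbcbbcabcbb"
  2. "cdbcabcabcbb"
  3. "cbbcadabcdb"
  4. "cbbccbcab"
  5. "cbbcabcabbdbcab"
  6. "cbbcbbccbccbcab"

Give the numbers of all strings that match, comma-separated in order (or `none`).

1 → match
2 → match
3 → no match
4 → match
5 → no match
6 → match

1, 2, 4, 6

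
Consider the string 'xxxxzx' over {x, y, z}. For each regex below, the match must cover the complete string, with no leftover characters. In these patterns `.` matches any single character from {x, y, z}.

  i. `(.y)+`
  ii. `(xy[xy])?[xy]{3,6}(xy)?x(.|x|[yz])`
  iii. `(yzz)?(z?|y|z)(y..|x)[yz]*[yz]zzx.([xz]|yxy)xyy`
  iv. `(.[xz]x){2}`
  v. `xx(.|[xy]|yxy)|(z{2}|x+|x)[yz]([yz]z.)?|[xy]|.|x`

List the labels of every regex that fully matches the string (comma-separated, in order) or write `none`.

iv

i → no match — must end with 'y'
ii → no match
iii → no match — must end with 'xyy'
iv → match
v → no match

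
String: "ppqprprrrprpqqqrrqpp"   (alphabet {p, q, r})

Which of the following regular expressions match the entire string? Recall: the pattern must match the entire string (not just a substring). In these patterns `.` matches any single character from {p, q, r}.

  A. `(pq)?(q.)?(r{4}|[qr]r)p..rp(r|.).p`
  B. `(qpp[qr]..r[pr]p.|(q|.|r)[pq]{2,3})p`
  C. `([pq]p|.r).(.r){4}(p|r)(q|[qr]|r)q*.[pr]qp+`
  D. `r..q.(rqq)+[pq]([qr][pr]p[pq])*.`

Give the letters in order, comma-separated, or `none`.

C

A → no match
B → no match
C → match
D → no match — must start with "r"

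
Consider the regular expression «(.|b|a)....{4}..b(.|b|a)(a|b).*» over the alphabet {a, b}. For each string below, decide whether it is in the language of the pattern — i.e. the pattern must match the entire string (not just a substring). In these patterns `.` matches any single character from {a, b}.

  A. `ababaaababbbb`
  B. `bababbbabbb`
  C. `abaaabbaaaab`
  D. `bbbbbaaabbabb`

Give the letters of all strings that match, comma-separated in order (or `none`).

A

A → match
B → no match
C → no match
D → no match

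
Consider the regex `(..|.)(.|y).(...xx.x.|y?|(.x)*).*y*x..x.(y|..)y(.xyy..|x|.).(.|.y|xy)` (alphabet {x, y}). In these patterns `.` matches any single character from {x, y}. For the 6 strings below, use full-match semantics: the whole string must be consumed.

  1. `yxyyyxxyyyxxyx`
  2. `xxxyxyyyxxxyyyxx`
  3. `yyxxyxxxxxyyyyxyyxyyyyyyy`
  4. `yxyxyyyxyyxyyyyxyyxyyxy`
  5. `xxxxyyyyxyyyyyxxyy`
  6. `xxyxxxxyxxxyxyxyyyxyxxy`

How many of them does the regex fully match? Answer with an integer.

2

1 → no match
2 → no match
3 → match
4 → match
5 → no match
6 → no match
Total matched: 2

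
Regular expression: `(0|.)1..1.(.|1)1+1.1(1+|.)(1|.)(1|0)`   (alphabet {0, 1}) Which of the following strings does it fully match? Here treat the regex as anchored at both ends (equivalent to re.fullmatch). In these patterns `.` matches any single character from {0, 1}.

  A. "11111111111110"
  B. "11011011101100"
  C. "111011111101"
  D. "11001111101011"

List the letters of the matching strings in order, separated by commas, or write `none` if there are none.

A, B, D

A → match
B → match
C. "111011111101" → no match
D → match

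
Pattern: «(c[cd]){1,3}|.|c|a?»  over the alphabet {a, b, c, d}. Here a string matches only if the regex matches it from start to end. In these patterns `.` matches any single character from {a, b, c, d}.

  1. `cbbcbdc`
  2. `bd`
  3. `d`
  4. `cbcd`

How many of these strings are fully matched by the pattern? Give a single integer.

1

1 → no match
2 → no match
3 → match
4 → no match
Total matched: 1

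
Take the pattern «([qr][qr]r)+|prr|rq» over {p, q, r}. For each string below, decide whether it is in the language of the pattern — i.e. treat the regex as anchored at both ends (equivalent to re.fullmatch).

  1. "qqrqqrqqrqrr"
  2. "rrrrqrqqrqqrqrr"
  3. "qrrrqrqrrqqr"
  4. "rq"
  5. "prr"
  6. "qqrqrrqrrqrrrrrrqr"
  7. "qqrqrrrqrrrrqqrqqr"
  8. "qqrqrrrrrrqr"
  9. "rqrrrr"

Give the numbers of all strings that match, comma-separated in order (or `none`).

1 → match
2 → match
3 → match
4 → match
5 → match
6 → match
7 → match
8 → match
9 → match

1, 2, 3, 4, 5, 6, 7, 8, 9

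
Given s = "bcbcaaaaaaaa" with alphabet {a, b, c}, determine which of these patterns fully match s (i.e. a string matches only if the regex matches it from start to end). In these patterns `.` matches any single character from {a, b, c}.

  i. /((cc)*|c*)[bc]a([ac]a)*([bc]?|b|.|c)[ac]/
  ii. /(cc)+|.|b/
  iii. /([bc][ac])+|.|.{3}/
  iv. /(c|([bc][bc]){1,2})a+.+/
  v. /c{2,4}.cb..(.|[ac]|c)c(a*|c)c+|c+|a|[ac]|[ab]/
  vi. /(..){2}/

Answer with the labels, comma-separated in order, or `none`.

i → no match
ii → no match
iii → no match
iv → match
v → no match
vi → no match

iv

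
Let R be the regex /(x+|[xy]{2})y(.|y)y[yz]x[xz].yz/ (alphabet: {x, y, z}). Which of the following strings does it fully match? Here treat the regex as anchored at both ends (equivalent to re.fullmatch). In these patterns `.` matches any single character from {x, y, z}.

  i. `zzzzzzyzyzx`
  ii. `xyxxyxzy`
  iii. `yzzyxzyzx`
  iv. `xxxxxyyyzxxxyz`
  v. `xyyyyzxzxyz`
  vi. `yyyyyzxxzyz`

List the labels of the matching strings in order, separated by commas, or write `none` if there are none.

iv, v, vi

i → no match — must end with `yz`
ii → no match — must end with `yz`
iii → no match — must end with `yz`
iv → match
v → match
vi → match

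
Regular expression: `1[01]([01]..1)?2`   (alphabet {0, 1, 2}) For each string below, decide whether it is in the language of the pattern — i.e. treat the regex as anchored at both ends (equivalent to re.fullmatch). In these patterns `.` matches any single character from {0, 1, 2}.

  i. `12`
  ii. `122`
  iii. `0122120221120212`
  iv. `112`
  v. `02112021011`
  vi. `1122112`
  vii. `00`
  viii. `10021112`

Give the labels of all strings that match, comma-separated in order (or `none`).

iv

i → no match
ii → no match
iii → no match — must start with `1`
iv → match
v → no match — must start with `1`
vi → no match
vii → no match — must start with `1`
viii → no match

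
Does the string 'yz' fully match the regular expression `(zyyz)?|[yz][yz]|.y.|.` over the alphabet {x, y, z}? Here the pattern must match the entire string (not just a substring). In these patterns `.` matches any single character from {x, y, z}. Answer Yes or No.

Yes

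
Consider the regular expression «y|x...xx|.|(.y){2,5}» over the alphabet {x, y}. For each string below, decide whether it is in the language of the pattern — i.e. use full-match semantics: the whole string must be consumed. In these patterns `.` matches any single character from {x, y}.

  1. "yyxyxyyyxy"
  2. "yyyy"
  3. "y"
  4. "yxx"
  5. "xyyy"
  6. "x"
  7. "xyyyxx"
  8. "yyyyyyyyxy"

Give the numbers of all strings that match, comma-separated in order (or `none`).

1. "yyxyxyyyxy" → match
2. "yyyy" → match
3. "y" → match
4. "yxx" → no match
5. "xyyy" → match
6. "x" → match
7. "xyyyxx" → match
8. "yyyyyyyyxy" → match

1, 2, 3, 5, 6, 7, 8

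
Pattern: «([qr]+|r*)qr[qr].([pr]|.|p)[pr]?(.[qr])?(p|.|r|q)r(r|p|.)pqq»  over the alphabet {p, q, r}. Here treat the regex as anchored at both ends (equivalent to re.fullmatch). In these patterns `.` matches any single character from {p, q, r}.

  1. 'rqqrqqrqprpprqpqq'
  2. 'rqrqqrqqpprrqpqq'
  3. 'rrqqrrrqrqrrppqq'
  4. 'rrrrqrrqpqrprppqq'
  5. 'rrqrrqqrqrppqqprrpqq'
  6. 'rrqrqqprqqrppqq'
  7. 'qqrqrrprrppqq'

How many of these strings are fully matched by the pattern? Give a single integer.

1 → match
2 → match
3 → match
4 → match
5 → match
6 → match
7 → match
Total matched: 7

7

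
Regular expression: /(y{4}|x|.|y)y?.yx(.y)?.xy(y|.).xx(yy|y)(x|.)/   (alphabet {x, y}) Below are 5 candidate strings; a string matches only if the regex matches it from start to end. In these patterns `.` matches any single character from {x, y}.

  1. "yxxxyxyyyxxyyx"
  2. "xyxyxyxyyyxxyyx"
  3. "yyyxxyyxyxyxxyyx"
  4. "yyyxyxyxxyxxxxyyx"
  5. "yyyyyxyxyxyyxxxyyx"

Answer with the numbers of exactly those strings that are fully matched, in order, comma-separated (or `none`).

2, 3, 5

1 → no match
2 → match
3 → match
4 → no match
5 → match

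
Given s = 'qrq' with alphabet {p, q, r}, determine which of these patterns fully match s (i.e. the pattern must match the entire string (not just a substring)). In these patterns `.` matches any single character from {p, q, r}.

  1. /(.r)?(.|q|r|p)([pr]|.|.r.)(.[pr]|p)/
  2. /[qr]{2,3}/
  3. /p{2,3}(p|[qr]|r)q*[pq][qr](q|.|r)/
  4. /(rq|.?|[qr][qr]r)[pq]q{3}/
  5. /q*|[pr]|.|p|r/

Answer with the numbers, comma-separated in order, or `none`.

2

1 → no match
2 → match
3 → no match — must start with 'p'
4 → no match
5 → no match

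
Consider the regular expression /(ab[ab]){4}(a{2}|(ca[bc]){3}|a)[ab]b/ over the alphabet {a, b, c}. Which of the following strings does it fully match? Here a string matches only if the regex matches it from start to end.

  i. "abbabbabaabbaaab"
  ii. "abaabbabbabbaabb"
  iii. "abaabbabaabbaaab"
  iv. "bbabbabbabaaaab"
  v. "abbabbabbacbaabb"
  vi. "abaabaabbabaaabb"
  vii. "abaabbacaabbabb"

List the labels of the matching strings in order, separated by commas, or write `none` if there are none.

i, ii, iii, vi

i → match
ii → match
iii → match
iv → no match — must start with "ab"
v → no match
vi → match
vii → no match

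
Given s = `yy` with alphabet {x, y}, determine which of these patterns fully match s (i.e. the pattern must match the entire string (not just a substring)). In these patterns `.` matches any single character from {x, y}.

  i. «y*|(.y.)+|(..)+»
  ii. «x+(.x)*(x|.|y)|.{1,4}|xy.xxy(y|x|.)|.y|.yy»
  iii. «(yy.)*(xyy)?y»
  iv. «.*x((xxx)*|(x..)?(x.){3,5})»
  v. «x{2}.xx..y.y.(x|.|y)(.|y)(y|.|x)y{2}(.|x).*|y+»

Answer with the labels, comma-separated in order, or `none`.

i, ii, v

i → match
ii → match
iii → no match
iv → no match
v → match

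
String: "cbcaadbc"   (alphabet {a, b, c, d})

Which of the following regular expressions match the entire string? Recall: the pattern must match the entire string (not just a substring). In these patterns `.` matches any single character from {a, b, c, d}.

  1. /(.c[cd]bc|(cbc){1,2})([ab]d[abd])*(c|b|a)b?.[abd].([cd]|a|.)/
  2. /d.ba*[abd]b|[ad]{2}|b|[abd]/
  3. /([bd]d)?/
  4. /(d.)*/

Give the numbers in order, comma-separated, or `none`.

1 → match
2 → no match
3 → no match
4 → no match

1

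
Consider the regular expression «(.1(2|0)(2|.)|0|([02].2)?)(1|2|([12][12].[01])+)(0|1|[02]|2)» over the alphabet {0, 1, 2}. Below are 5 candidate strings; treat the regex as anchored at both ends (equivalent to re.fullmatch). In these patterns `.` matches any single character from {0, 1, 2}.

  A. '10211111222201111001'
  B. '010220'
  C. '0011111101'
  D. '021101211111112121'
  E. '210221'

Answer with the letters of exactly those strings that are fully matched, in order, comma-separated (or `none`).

B, E

A → no match
B → match
C → no match
D → no match
E → match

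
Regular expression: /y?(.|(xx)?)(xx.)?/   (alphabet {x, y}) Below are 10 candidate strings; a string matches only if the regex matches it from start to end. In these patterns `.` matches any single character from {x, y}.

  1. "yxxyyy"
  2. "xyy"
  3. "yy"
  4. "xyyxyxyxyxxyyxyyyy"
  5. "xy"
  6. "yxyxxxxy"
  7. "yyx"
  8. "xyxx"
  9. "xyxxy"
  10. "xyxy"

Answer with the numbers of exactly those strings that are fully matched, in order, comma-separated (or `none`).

1 → no match
2 → no match
3 → match
4 → no match
5 → no match
6 → no match
7 → no match
8 → no match
9 → no match
10 → no match

3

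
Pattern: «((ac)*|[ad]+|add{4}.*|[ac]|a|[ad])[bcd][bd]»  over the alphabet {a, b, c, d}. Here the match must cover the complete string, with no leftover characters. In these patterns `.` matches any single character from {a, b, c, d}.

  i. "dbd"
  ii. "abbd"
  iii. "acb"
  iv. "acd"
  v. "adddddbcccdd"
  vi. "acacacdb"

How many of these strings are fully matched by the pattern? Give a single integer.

5

i → match
ii → no match
iii → match
iv → match
v → match
vi → match
Total matched: 5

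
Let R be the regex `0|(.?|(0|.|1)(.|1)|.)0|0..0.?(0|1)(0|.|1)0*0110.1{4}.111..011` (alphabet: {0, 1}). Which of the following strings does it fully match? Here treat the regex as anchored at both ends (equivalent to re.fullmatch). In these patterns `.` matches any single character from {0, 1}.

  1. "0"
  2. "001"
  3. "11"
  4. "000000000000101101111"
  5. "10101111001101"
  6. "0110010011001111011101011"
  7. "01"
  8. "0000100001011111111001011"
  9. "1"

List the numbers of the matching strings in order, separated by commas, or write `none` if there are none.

1, 6

1 → match
2 → no match
3 → no match
4 → no match
5 → no match
6 → match
7 → no match
8 → no match
9 → no match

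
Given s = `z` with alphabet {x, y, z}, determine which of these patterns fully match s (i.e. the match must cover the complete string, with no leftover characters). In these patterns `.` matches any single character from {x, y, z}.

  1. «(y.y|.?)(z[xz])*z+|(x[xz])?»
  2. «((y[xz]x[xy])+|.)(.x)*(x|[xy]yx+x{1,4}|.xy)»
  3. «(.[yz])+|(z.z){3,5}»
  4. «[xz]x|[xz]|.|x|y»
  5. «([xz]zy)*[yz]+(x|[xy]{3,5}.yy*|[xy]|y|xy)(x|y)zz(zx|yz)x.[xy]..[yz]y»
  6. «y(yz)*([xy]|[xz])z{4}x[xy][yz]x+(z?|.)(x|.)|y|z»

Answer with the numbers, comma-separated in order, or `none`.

1, 4, 6

1 → match
2 → no match
3 → no match
4 → match
5 → no match — must end with `y`
6 → match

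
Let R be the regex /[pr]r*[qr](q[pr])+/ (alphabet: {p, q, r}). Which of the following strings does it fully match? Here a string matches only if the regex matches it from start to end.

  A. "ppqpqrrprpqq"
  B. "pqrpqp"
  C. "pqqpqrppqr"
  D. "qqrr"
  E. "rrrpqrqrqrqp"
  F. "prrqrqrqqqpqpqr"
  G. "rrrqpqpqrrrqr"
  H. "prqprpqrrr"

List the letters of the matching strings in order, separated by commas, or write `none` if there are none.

none

A → no match
B → no match
C → no match
D → no match
E → no match
F → no match
G → no match
H → no match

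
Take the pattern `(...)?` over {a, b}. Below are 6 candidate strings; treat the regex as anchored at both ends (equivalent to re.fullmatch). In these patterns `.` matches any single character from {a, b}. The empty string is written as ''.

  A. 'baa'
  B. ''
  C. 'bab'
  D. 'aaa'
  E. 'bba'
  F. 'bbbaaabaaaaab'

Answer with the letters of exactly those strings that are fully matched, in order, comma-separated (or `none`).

A, B, C, D, E

A → match
B → match
C → match
D → match
E → match
F → no match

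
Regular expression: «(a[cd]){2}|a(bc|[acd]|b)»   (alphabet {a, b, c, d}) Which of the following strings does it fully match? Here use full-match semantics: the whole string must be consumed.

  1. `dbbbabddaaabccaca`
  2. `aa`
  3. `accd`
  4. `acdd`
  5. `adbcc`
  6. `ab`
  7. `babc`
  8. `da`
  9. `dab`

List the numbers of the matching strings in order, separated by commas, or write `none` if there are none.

1 → no match — must start with `a`
2. `aa` → match
3. `accd` → no match
4. `acdd` → no match
5. `adbcc` → no match
6. `ab` → match
7. `babc` → no match — must start with `a`
8. `da` → no match — must start with `a`
9. `dab` → no match — must start with `a`

2, 6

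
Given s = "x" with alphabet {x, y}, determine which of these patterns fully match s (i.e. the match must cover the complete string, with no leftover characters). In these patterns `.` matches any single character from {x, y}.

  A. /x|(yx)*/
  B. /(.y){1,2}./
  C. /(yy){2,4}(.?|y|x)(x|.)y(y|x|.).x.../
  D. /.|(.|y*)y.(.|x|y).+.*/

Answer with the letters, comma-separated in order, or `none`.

A, D

A → match
B → no match
C → no match — must start with "yy"
D → match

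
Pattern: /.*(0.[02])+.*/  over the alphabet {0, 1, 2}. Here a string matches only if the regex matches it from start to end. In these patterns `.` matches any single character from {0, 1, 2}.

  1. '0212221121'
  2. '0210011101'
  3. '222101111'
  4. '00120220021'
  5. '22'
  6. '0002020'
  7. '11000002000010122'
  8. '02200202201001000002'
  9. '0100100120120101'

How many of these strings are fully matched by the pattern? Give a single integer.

5

1 → no match
2 → no match
3 → no match
4 → match
5 → no match
6 → match
7 → match
8 → match
9 → match
Total matched: 5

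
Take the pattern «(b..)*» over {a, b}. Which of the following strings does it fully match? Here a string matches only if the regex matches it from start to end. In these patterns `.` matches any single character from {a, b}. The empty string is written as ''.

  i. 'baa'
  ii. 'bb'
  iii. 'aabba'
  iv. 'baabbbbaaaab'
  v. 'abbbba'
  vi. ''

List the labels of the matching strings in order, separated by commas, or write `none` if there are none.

i, vi

i. 'baa' → match
ii. 'bb' → no match
iii. 'aabba' → no match
iv. 'baabbbbaaaab' → no match
v. 'abbbba' → no match
vi. '' → match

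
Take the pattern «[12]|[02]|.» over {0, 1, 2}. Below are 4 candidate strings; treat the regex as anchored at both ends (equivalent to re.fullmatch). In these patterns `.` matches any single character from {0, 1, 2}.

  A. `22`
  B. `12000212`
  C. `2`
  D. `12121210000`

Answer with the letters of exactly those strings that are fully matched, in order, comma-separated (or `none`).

C

A → no match
B → no match
C → match
D → no match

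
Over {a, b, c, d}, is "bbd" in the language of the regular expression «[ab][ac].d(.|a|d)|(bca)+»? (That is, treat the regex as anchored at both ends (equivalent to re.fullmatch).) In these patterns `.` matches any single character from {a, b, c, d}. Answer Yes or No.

No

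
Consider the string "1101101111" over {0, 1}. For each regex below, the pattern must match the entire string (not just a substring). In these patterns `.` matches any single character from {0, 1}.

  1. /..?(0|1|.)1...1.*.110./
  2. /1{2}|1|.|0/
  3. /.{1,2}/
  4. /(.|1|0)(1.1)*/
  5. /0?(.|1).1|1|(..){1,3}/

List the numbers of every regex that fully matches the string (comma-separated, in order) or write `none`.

1 → no match
2 → no match
3 → no match
4 → match
5 → no match

4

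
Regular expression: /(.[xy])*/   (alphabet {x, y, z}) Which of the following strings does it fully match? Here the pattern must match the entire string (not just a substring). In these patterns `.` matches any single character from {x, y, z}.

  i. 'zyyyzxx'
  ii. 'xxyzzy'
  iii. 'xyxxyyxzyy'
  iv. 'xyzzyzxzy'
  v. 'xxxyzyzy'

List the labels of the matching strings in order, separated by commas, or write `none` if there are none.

i → no match
ii → no match
iii → no match
iv → no match
v → match

v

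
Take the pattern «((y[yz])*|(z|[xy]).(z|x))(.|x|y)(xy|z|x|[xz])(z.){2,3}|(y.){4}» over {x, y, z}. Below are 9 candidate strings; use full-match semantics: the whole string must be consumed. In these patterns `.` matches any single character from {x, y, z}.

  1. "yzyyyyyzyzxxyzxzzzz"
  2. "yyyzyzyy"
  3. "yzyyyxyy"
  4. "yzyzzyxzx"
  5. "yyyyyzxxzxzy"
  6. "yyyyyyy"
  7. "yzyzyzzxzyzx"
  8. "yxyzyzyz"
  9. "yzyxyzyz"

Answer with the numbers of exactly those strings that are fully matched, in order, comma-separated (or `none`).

1, 2, 3, 5, 7, 8, 9

1 → match
2 → match
3 → match
4 → no match
5 → match
6 → no match
7 → match
8 → match
9 → match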